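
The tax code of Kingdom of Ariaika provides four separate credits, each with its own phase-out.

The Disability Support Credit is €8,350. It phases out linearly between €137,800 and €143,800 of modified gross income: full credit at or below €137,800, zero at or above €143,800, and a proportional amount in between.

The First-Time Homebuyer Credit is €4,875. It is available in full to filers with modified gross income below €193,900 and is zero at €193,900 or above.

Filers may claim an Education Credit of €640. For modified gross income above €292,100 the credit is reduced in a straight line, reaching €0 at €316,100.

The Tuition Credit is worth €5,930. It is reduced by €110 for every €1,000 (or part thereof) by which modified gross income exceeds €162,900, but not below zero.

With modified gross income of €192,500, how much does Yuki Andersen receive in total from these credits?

€8,145

Disability Support Credit: €192,500 is at or above €143,800, so the credit is €0.
First-Time Homebuyer Credit: €192,500 is below the €193,900 cutoff, so the full €4,875 applies.
Education Credit: €192,500 is at or below the €292,100 threshold, so the full €640 applies.
Tuition Credit: income exceeds €162,900 by €29,600, which is 30 full-or-partial €1,000 increments; reduction = 30 × €110 = €3,300, leaving €2,630.
Total: €0 + €4,875 + €640 + €2,630 = €8,145.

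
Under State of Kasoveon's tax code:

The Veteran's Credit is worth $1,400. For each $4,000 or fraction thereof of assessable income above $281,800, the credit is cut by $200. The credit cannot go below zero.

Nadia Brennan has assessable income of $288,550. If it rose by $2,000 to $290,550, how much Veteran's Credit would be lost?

At $288,550 — income exceeds $281,800 by $6,750, which is 2 full-or-partial $4,000 increments; reduction = 2 × $200 = $400, leaving $1,000.
At $290,550 — income exceeds $281,800 by $8,750, which is 3 full-or-partial $4,000 increments; reduction = 3 × $200 = $600, leaving $800.
Lost: $1,000 − $800 = $200.

$200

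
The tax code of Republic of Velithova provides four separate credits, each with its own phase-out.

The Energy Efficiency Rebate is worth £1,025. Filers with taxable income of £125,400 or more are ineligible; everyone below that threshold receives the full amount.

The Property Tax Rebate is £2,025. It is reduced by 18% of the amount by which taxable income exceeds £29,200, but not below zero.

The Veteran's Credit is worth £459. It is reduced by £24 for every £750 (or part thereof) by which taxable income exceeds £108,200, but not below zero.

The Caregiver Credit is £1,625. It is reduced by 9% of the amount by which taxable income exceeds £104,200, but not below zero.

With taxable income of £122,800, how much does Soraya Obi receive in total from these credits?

Energy Efficiency Rebate: £122,800 is below the £125,400 cutoff, so the full £1,025 applies.
Property Tax Rebate: 18% of the £93,600 excess over £29,200 is £16,848 ≥ base, so the credit is £0.
Veteran's Credit: income exceeds £108,200 by £14,600 → 20 increments × £24 = £480 ≥ base, so the credit is £0.
Caregiver Credit: 9% of the £18,600 excess over £104,200 is £1,674 ≥ base, so the credit is £0.
Total: £1,025 + £0 + £0 + £0 = £1,025.

£1,025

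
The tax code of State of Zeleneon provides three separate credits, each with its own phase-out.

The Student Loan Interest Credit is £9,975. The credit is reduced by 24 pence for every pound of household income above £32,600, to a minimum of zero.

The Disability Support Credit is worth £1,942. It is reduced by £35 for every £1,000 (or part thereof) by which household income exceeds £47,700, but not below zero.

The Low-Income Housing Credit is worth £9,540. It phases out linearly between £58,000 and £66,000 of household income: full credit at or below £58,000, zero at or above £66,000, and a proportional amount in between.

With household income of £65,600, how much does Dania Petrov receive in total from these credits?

£3,844

Student Loan Interest Credit: 24% of the £33,000 excess over £32,600 is £7,920; credit = £9,975 − £7,920 = £2,055.
Disability Support Credit: income exceeds £47,700 by £17,900, which is 18 full-or-partial £1,000 increments; reduction = 18 × £35 = £630, leaving £1,312.
Low-Income Housing Credit: £65,600 is £7,600 into a £8,000 phase-out range, leaving 400/8,000 of the credit: £9,540 × 400/8,000 = £477.
Total: £2,055 + £1,312 + £477 = £3,844.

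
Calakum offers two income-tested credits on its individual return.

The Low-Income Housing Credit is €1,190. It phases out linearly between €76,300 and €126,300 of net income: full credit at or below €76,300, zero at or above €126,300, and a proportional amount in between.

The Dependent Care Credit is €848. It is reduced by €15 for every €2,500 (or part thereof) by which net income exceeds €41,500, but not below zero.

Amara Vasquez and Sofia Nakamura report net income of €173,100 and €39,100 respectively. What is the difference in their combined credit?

€1,985

Amara (€173,100): Low-Income Housing Credit: €173,100 is at or above €126,300, so the credit is €0. Dependent Care Credit: income exceeds €41,500 by €131,600, which is 53 full-or-partial €2,500 increments; reduction = 53 × €15 = €795, leaving €53. total €0 + €53 = €53
Sofia (€39,100): Low-Income Housing Credit: €39,100 is at or below the €76,300 threshold, so the full €1,190 applies. Dependent Care Credit: €39,100 is at or below the €41,500 threshold, so the full €848 applies. total €1,190 + €848 = €2,038
Difference: |€53 − €2,038| = €1,985.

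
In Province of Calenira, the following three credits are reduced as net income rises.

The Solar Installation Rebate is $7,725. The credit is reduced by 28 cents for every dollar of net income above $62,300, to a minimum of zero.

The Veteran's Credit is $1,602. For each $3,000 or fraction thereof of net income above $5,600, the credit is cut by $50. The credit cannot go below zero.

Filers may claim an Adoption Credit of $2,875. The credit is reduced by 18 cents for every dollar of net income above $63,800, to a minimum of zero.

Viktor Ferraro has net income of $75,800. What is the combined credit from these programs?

Solar Installation Rebate: 28% of the $13,500 excess over $62,300 is $3,780; credit = $7,725 − $3,780 = $3,945.
Veteran's Credit: income exceeds $5,600 by $70,200, which is 24 full-or-partial $3,000 increments; reduction = 24 × $50 = $1,200, leaving $402.
Adoption Credit: 18% of the $12,000 excess over $63,800 is $2,160; credit = $2,875 − $2,160 = $715.
Total: $3,945 + $402 + $715 = $5,062.

$5,062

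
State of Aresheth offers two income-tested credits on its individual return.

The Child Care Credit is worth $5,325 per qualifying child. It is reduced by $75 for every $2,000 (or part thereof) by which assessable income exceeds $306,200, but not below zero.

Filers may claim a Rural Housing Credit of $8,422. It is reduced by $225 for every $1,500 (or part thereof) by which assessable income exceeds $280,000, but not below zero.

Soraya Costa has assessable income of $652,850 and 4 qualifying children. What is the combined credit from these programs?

Child Care Credit: base = 4 × $5,325 = $21,300. income exceeds $306,200 by $346,650, which is 174 full-or-partial $2,000 increments; reduction = 174 × $75 = $13,050, leaving $8,250.
Rural Housing Credit: income exceeds $280,000 by $372,850 → 249 increments × $225 = $56,025 ≥ base, so the credit is $0.
Total: $8,250 + $0 = $8,250.

$8,250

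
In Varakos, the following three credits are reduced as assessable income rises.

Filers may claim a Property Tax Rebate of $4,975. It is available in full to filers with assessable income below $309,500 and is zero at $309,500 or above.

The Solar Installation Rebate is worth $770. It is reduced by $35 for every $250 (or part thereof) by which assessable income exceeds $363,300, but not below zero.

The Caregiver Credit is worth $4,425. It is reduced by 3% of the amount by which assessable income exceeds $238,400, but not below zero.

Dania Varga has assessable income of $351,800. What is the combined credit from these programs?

$1,793

Property Tax Rebate: $351,800 meets or exceeds the $309,500 cutoff, so the credit is $0.
Solar Installation Rebate: $351,800 is at or below the $363,300 threshold, so the full $770 applies.
Caregiver Credit: 3% of the $113,400 excess over $238,400 is $3,402; credit = $4,425 − $3,402 = $1,023.
Total: $0 + $770 + $1,023 = $1,793.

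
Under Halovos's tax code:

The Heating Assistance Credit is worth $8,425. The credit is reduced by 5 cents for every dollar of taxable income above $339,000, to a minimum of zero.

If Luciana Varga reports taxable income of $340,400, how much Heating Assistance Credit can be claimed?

Heating Assistance Credit: 5% of the $1,400 excess over $339,000 is $70; credit = $8,425 − $70 = $8,355.

$8,355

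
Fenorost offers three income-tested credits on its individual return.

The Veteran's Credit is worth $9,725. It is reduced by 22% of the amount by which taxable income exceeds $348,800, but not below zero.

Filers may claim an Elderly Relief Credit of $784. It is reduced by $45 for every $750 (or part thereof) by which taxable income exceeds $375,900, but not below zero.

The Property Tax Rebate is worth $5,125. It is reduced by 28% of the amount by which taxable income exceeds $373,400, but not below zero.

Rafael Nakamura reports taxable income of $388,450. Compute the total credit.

$1,932

Veteran's Credit: 22% of the $39,650 excess over $348,800 is $8,723; credit = $9,725 − $8,723 = $1,002.
Elderly Relief Credit: income exceeds $375,900 by $12,550, which is 17 full-or-partial $750 increments; reduction = 17 × $45 = $765, leaving $19.
Property Tax Rebate: 28% of the $15,050 excess over $373,400 is $4,214; credit = $5,125 − $4,214 = $911.
Total: $1,002 + $19 + $911 = $1,932.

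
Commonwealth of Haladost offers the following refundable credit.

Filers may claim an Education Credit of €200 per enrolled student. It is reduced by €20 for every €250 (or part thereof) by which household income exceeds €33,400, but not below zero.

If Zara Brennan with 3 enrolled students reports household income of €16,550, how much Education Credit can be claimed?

Education Credit: base = 3 × €200 = €600. €16,550 is at or below the €33,400 threshold, so the full €600 applies.

€600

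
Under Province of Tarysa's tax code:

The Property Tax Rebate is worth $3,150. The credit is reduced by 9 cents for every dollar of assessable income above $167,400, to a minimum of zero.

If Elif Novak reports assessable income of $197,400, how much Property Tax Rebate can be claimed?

$450

Property Tax Rebate: 9% of the $30,000 excess over $167,400 is $2,700; credit = $3,150 − $2,700 = $450.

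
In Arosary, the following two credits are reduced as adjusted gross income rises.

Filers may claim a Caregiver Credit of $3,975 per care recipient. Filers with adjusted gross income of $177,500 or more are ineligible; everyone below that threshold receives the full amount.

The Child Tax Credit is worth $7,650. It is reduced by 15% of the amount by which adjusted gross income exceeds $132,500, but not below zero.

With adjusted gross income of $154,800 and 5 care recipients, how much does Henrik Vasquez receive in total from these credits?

Caregiver Credit: base = 5 × $3,975 = $19,875. $154,800 is below the $177,500 cutoff, so the full $19,875 applies.
Child Tax Credit: 15% of the $22,300 excess over $132,500 is $3,345; credit = $7,650 − $3,345 = $4,305.
Total: $19,875 + $4,305 = $24,180.

$24,180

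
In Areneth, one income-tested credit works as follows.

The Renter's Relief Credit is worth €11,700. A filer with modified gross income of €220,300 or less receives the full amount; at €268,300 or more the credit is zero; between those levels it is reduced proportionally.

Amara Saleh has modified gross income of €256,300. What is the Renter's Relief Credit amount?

Renter's Relief Credit: €256,300 is €36,000 into a €48,000 phase-out range, leaving 12,000/48,000 of the credit: €11,700 × 12,000/48,000 = €2,925.

€2,925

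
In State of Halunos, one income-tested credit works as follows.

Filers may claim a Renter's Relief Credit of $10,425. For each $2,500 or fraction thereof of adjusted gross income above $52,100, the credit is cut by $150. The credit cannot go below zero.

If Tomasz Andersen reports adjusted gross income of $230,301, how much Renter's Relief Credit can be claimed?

$0

Renter's Relief Credit: income exceeds $52,100 by $178,201 → 72 increments × $150 = $10,800 ≥ base, so the credit is $0.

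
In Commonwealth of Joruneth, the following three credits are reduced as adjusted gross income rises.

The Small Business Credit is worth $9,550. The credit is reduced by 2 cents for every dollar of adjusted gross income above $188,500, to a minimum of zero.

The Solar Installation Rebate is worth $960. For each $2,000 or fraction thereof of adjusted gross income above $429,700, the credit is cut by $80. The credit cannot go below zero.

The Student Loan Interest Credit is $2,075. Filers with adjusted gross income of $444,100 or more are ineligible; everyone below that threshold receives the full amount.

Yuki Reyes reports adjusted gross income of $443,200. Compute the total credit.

$6,931

Small Business Credit: 2% of the $254,700 excess over $188,500 is $5,094; credit = $9,550 − $5,094 = $4,456.
Solar Installation Rebate: income exceeds $429,700 by $13,500, which is 7 full-or-partial $2,000 increments; reduction = 7 × $80 = $560, leaving $400.
Student Loan Interest Credit: $443,200 is below the $444,100 cutoff, so the full $2,075 applies.
Total: $4,456 + $400 + $2,075 = $6,931.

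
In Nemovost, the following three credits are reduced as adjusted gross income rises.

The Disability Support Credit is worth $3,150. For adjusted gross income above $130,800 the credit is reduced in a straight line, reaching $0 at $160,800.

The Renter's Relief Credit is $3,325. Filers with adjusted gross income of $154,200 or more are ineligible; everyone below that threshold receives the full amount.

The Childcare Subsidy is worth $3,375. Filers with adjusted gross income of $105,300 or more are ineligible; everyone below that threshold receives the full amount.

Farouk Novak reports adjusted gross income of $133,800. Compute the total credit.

$6,160

Disability Support Credit: $133,800 is $3,000 into a $30,000 phase-out range, leaving 27,000/30,000 of the credit: $3,150 × 27,000/30,000 = $2,835.
Renter's Relief Credit: $133,800 is below the $154,200 cutoff, so the full $3,325 applies.
Childcare Subsidy: $133,800 meets or exceeds the $105,300 cutoff, so the credit is $0.
Total: $2,835 + $3,325 + $0 = $6,160.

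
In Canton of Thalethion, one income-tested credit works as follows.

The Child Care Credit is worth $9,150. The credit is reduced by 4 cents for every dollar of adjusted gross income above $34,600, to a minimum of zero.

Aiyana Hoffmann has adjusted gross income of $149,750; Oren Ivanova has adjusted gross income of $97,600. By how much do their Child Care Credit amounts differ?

Aiyana ($149,750): Child Care Credit: 4% of the $115,150 excess over $34,600 is $4,606; credit = $9,150 − $4,606 = $4,544.
Oren ($97,600): Child Care Credit: 4% of the $63,000 excess over $34,600 is $2,520; credit = $9,150 − $2,520 = $6,630.
Difference: |$4,544 − $6,630| = $2,086.

$2,086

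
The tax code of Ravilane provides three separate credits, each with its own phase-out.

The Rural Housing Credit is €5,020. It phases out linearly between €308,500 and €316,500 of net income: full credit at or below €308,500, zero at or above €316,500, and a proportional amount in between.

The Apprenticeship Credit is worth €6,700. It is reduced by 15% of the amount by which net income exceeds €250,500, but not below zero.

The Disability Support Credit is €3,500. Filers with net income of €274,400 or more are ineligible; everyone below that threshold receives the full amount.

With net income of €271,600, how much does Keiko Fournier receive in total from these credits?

Rural Housing Credit: €271,600 is at or below the €308,500 threshold, so the full €5,020 applies.
Apprenticeship Credit: 15% of the €21,100 excess over €250,500 is €3,165; credit = €6,700 − €3,165 = €3,535.
Disability Support Credit: €271,600 is below the €274,400 cutoff, so the full €3,500 applies.
Total: €5,020 + €3,535 + €3,500 = €12,055.

€12,055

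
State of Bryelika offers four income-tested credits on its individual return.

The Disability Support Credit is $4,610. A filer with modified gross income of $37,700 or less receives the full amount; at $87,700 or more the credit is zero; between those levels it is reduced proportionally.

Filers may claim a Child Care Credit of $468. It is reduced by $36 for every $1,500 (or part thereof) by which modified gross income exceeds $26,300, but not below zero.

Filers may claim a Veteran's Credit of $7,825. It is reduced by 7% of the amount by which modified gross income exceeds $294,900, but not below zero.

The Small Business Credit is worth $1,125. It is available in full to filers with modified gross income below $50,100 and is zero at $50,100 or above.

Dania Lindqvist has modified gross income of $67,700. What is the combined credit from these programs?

$9,669

Disability Support Credit: $67,700 is $30,000 into a $50,000 phase-out range, leaving 20,000/50,000 of the credit: $4,610 × 20,000/50,000 = $1,844.
Child Care Credit: income exceeds $26,300 by $41,400 → 28 increments × $36 = $1,008 ≥ base, so the credit is $0.
Veteran's Credit: $67,700 is at or below the $294,900 threshold, so the full $7,825 applies.
Small Business Credit: $67,700 meets or exceeds the $50,100 cutoff, so the credit is $0.
Total: $1,844 + $0 + $7,825 + $0 = $9,669.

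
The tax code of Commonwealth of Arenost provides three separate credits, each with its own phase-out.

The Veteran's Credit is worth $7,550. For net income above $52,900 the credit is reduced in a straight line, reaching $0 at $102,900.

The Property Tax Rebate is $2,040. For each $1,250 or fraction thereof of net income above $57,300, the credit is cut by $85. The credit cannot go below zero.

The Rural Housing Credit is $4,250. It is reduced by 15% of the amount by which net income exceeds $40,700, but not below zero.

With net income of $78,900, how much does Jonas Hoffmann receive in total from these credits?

$4,134

Veteran's Credit: $78,900 is $26,000 into a $50,000 phase-out range, leaving 24,000/50,000 of the credit: $7,550 × 24,000/50,000 = $3,624.
Property Tax Rebate: income exceeds $57,300 by $21,600, which is 18 full-or-partial $1,250 increments; reduction = 18 × $85 = $1,530, leaving $510.
Rural Housing Credit: 15% of the $38,200 excess over $40,700 is $5,730 ≥ base, so the credit is $0.
Total: $3,624 + $510 + $0 = $4,134.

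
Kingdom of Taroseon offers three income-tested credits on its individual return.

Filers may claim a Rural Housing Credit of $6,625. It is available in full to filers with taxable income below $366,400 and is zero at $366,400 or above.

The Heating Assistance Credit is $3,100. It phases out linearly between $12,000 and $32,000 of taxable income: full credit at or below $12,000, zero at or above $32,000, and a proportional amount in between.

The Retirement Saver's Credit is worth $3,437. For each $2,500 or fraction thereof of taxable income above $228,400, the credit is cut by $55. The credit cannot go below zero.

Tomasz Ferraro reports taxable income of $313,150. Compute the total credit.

$8,192

Rural Housing Credit: $313,150 is below the $366,400 cutoff, so the full $6,625 applies.
Heating Assistance Credit: $313,150 is at or above $32,000, so the credit is $0.
Retirement Saver's Credit: income exceeds $228,400 by $84,750, which is 34 full-or-partial $2,500 increments; reduction = 34 × $55 = $1,870, leaving $1,567.
Total: $6,625 + $0 + $1,567 = $8,192.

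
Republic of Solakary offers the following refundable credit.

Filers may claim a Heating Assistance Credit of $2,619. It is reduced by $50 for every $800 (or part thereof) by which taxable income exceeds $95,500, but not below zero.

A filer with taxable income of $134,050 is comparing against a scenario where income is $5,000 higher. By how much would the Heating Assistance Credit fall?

At $134,050 — income exceeds $95,500 by $38,550, which is 49 full-or-partial $800 increments; reduction = 49 × $50 = $2,450, leaving $169.
At $139,050 — income exceeds $95,500 by $43,550 → 55 increments × $50 = $2,750 ≥ base, so the credit is $0.
Lost: $169 − $0 = $169.

$169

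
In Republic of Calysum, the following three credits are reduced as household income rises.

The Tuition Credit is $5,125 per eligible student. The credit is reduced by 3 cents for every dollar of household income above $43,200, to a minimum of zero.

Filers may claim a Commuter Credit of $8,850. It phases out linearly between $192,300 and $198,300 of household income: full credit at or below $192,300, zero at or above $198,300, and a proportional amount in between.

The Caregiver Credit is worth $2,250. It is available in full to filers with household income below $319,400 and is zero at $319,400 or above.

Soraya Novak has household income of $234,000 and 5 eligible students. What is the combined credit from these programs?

Tuition Credit: base = 5 × $5,125 = $25,625. 3% of the $190,800 excess over $43,200 is $5,724; credit = $25,625 − $5,724 = $19,901.
Commuter Credit: $234,000 is at or above $198,300, so the credit is $0.
Caregiver Credit: $234,000 is below the $319,400 cutoff, so the full $2,250 applies.
Total: $19,901 + $0 + $2,250 = $22,151.

$22,151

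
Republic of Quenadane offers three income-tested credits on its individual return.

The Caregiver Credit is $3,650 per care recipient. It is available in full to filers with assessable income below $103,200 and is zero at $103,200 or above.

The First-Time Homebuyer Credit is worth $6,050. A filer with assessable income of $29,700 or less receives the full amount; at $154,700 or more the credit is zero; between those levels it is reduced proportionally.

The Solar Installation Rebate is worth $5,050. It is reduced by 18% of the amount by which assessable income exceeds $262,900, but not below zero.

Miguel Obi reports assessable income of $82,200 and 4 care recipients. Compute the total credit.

Caregiver Credit: base = 4 × $3,650 = $14,600. $82,200 is below the $103,200 cutoff, so the full $14,600 applies.
First-Time Homebuyer Credit: $82,200 is $52,500 into a $125,000 phase-out range, leaving 72,500/125,000 of the credit: $6,050 × 72,500/125,000 = $3,509.
Solar Installation Rebate: $82,200 is at or below the $262,900 threshold, so the full $5,050 applies.
Total: $14,600 + $3,509 + $5,050 = $23,159.

$23,159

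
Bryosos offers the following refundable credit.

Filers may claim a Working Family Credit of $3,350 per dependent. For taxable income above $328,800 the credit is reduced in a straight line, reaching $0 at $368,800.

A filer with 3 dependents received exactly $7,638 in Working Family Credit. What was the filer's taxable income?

$338,400

Full credit = 3 × $3,350 = $10,050.
$7,638 is 7,638/10,050 of the full $10,050, so 2,412/10,050 of the $40,000 range has been used: income = $328,800 + $40,000 × 2,412/10,050 = $338,400.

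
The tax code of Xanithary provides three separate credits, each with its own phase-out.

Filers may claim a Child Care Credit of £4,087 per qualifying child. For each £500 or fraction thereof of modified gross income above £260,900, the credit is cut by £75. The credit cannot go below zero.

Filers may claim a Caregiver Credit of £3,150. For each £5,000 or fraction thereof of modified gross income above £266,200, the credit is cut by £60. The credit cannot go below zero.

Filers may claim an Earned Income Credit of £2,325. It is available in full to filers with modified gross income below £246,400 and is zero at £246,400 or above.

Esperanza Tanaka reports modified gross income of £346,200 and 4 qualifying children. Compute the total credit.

Child Care Credit: base = 4 × £4,087 = £16,348. income exceeds £260,900 by £85,300, which is 171 full-or-partial £500 increments; reduction = 171 × £75 = £12,825, leaving £3,523.
Caregiver Credit: income exceeds £266,200 by £80,000, which is 16 full-or-partial £5,000 increments; reduction = 16 × £60 = £960, leaving £2,190.
Earned Income Credit: £346,200 meets or exceeds the £246,400 cutoff, so the credit is £0.
Total: £3,523 + £2,190 + £0 = £5,713.

£5,713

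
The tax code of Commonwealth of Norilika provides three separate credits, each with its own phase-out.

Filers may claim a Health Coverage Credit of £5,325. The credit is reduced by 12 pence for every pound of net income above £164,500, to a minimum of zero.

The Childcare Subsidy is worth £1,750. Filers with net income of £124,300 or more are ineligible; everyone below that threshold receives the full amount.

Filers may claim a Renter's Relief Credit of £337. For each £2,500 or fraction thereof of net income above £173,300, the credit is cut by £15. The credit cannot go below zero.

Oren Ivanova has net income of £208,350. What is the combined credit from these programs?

£175

Health Coverage Credit: 12% of the £43,850 excess over £164,500 is £5,262; credit = £5,325 − £5,262 = £63.
Childcare Subsidy: £208,350 meets or exceeds the £124,300 cutoff, so the credit is £0.
Renter's Relief Credit: income exceeds £173,300 by £35,050, which is 15 full-or-partial £2,500 increments; reduction = 15 × £15 = £225, leaving £112.
Total: £63 + £0 + £112 = £175.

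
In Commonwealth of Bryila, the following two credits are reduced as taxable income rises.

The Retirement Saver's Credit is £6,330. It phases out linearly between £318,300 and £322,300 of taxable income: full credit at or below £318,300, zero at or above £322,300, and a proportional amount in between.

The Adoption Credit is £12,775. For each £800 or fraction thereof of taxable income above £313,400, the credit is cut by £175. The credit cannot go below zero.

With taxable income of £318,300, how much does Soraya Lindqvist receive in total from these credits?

£17,880

Retirement Saver's Credit: £318,300 is at or below the £318,300 threshold, so the full £6,330 applies.
Adoption Credit: income exceeds £313,400 by £4,900, which is 7 full-or-partial £800 increments; reduction = 7 × £175 = £1,225, leaving £11,550.
Total: £6,330 + £11,550 = £17,880.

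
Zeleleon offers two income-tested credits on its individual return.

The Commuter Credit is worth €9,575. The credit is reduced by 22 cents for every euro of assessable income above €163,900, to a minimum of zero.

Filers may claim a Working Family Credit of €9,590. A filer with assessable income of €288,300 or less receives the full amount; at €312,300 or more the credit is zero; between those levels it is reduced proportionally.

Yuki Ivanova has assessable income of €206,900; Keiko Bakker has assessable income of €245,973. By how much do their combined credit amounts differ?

Yuki (€206,900): Commuter Credit: 22% of the €43,000 excess over €163,900 is €9,460; credit = €9,575 − €9,460 = €115. Working Family Credit: €206,900 is at or below the €288,300 threshold, so the full €9,590 applies. total €115 + €9,590 = €9,705
Keiko (€245,973): Commuter Credit: 22% of the €82,073 excess over €163,900 is €18,056.06 ≥ base, so the credit is €0. Working Family Credit: €245,973 is at or below the €288,300 threshold, so the full €9,590 applies. total €0 + €9,590 = €9,590
Difference: |€9,705 − €9,590| = €115.

€115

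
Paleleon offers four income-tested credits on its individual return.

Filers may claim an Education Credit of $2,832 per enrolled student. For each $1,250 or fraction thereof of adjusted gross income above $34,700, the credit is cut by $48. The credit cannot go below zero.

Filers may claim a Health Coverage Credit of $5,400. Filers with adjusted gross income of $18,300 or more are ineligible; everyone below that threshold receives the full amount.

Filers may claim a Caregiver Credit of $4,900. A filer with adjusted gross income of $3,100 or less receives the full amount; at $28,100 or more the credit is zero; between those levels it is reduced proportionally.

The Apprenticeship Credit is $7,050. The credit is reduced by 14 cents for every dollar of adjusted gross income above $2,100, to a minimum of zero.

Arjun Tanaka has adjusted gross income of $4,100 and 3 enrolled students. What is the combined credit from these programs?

$25,370

Education Credit: base = 3 × $2,832 = $8,496. $4,100 is at or below the $34,700 threshold, so the full $8,496 applies.
Health Coverage Credit: $4,100 is below the $18,300 cutoff, so the full $5,400 applies.
Caregiver Credit: $4,100 is $1,000 into a $25,000 phase-out range, leaving 24,000/25,000 of the credit: $4,900 × 24,000/25,000 = $4,704.
Apprenticeship Credit: 14% of the $2,000 excess over $2,100 is $280; credit = $7,050 − $280 = $6,770.
Total: $8,496 + $5,400 + $4,704 + $6,770 = $25,370.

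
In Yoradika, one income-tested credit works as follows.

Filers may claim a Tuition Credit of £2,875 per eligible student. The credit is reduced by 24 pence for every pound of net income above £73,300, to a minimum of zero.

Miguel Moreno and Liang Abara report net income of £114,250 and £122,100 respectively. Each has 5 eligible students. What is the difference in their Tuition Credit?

Miguel (£114,250): Tuition Credit: base = 5 × £2,875 = £14,375. 24% of the £40,950 excess over £73,300 is £9,828; credit = £14,375 − £9,828 = £4,547.
Liang (£122,100): Tuition Credit: base = 5 × £2,875 = £14,375. 24% of the £48,800 excess over £73,300 is £11,712; credit = £14,375 − £11,712 = £2,663.
Difference: |£4,547 − £2,663| = £1,884.

£1,884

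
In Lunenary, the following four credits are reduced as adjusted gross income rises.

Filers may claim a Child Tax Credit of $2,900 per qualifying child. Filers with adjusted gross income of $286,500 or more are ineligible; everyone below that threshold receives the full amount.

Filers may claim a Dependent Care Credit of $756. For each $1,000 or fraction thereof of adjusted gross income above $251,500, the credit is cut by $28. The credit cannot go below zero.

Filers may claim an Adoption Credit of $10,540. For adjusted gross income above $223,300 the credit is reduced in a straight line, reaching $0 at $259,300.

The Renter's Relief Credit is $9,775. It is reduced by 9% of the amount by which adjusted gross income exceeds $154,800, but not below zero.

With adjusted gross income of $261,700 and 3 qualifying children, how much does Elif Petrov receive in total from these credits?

Child Tax Credit: base = 3 × $2,900 = $8,700. $261,700 is below the $286,500 cutoff, so the full $8,700 applies.
Dependent Care Credit: income exceeds $251,500 by $10,200, which is 11 full-or-partial $1,000 increments; reduction = 11 × $28 = $308, leaving $448.
Adoption Credit: $261,700 is at or above $259,300, so the credit is $0.
Renter's Relief Credit: 9% of the $106,900 excess over $154,800 is $9,621; credit = $9,775 − $9,621 = $154.
Total: $8,700 + $448 + $0 + $154 = $9,302.

$9,302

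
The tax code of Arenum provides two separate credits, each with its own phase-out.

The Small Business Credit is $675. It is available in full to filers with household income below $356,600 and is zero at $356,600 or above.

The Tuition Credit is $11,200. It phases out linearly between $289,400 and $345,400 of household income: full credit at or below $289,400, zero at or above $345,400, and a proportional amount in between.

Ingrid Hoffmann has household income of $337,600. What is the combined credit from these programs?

Small Business Credit: $337,600 is below the $356,600 cutoff, so the full $675 applies.
Tuition Credit: $337,600 is $48,200 into a $56,000 phase-out range, leaving 7,800/56,000 of the credit: $11,200 × 7,800/56,000 = $1,560.
Total: $675 + $1,560 = $2,235.

$2,235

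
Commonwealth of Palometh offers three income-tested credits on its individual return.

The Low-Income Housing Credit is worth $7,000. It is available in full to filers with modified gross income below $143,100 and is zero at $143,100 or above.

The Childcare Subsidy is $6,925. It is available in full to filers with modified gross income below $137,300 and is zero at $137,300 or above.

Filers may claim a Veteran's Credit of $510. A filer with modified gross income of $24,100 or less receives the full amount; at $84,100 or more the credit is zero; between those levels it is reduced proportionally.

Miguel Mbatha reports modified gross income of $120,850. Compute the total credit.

Low-Income Housing Credit: $120,850 is below the $143,100 cutoff, so the full $7,000 applies.
Childcare Subsidy: $120,850 is below the $137,300 cutoff, so the full $6,925 applies.
Veteran's Credit: $120,850 is at or above $84,100, so the credit is $0.
Total: $7,000 + $6,925 + $0 = $13,925.

$13,925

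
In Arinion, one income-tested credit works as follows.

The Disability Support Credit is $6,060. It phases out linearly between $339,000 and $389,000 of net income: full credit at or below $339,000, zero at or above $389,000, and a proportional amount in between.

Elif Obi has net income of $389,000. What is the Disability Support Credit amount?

$0

Disability Support Credit: $389,000 is at or above $389,000, so the credit is $0.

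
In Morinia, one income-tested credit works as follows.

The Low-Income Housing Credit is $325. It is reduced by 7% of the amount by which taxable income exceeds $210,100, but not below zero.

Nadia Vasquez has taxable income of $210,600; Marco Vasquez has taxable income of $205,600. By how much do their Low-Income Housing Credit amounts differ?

Nadia ($210,600): Low-Income Housing Credit: 7% of the $500 excess over $210,100 is $35; credit = $325 − $35 = $290.
Marco ($205,600): Low-Income Housing Credit: $205,600 is at or below the $210,100 threshold, so the full $325 applies.
Difference: |$290 − $325| = $35.

$35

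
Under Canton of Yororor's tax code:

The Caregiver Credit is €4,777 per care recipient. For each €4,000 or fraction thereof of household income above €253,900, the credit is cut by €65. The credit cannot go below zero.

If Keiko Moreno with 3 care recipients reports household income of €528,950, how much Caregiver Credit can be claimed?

€9,846

Caregiver Credit: base = 3 × €4,777 = €14,331. income exceeds €253,900 by €275,050, which is 69 full-or-partial €4,000 increments; reduction = 69 × €65 = €4,485, leaving €9,846.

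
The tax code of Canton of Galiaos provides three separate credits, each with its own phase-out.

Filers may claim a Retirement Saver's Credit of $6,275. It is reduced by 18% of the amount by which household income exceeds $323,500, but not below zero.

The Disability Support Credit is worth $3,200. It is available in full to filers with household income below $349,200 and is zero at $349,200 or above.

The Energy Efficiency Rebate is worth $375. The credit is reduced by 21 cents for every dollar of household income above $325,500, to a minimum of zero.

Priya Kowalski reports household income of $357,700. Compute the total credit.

$119

Retirement Saver's Credit: 18% of the $34,200 excess over $323,500 is $6,156; credit = $6,275 − $6,156 = $119.
Disability Support Credit: $357,700 meets or exceeds the $349,200 cutoff, so the credit is $0.
Energy Efficiency Rebate: 21% of the $32,200 excess over $325,500 is $6,762 ≥ base, so the credit is $0.
Total: $119 + $0 + $0 = $119.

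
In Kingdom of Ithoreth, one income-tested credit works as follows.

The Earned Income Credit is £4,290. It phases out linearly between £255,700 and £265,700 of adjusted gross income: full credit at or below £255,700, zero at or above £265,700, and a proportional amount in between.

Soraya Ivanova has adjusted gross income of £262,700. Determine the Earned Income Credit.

Earned Income Credit: £262,700 is £7,000 into a £10,000 phase-out range, leaving 3,000/10,000 of the credit: £4,290 × 3,000/10,000 = £1,287.

£1,287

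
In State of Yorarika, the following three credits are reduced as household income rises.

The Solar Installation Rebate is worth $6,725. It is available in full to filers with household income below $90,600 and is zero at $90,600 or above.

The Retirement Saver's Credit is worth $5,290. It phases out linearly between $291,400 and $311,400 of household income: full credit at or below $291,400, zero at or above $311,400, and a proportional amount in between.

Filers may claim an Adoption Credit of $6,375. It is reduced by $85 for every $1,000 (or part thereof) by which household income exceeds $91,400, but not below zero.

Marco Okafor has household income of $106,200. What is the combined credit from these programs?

Solar Installation Rebate: $106,200 meets or exceeds the $90,600 cutoff, so the credit is $0.
Retirement Saver's Credit: $106,200 is at or below the $291,400 threshold, so the full $5,290 applies.
Adoption Credit: income exceeds $91,400 by $14,800, which is 15 full-or-partial $1,000 increments; reduction = 15 × $85 = $1,275, leaving $5,100.
Total: $0 + $5,290 + $5,100 = $10,390.

$10,390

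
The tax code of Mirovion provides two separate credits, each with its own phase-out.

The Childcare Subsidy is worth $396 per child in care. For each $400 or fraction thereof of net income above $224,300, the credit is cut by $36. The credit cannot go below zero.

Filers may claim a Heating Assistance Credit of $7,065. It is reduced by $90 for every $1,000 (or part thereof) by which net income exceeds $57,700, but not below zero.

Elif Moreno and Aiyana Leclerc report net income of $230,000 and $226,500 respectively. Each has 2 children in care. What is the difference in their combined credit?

$324

Elif ($230,000): Childcare Subsidy: base = 2 × $396 = $792. income exceeds $224,300 by $5,700, which is 15 full-or-partial $400 increments; reduction = 15 × $36 = $540, leaving $252. Heating Assistance Credit: income exceeds $57,700 by $172,300 → 173 increments × $90 = $15,570 ≥ base, so the credit is $0. total $252 + $0 = $252
Aiyana ($226,500): Childcare Subsidy: base = 2 × $396 = $792. income exceeds $224,300 by $2,200, which is 6 full-or-partial $400 increments; reduction = 6 × $36 = $216, leaving $576. Heating Assistance Credit: income exceeds $57,700 by $168,800 → 169 increments × $90 = $15,210 ≥ base, so the credit is $0. total $576 + $0 = $576
Difference: |$252 − $576| = $324.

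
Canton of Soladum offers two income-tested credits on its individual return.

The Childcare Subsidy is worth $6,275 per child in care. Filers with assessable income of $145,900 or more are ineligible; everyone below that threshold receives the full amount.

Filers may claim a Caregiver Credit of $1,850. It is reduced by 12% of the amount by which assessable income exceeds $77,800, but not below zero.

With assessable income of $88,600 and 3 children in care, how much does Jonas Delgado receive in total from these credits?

Childcare Subsidy: base = 3 × $6,275 = $18,825. $88,600 is below the $145,900 cutoff, so the full $18,825 applies.
Caregiver Credit: 12% of the $10,800 excess over $77,800 is $1,296; credit = $1,850 − $1,296 = $554.
Total: $18,825 + $554 = $19,379.

$19,379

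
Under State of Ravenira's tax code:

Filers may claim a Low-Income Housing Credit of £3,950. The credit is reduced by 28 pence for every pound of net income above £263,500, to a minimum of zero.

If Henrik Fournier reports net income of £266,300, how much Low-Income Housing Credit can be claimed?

£3,166

Low-Income Housing Credit: 28% of the £2,800 excess over £263,500 is £784; credit = £3,950 − £784 = £3,166.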